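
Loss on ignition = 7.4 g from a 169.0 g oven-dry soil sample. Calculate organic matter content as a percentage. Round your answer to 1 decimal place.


Step 1: OM% = 100 * LOI / sample mass
Step 2: OM = 100 * 7.4 / 169.0
Step 3: OM = 4.4%

4.4


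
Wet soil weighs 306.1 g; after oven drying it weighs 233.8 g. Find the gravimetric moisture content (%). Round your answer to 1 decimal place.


Step 1: Water mass = wet - dry = 306.1 - 233.8 = 72.3 g
Step 2: w = 100 * water mass / dry mass
Step 3: w = 100 * 72.3 / 233.8 = 30.9%

30.9


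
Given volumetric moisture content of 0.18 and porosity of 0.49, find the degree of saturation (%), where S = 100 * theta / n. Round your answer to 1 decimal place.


Step 1: S = 100 * theta_v / n
Step 2: S = 100 * 0.18 / 0.49
Step 3: S = 36.7%

36.7


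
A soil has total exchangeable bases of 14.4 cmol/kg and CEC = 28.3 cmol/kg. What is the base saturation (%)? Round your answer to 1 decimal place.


Step 1: BS = 100 * (sum of bases) / CEC
Step 2: BS = 100 * 14.4 / 28.3
Step 3: BS = 50.9%

50.9


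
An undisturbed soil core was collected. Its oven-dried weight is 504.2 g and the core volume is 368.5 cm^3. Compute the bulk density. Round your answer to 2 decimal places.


Step 1: Identify the formula: BD = dry mass / volume
Step 2: Substitute values: BD = 504.2 / 368.5
Step 3: BD = 1.37 g/cm^3

1.37


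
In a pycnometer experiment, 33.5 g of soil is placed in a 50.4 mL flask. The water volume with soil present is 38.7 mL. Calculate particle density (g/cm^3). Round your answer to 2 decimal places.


Step 1: Volume of solids = flask volume - water volume with soil
Step 2: V_solids = 50.4 - 38.7 = 11.7 mL
Step 3: Particle density = mass / V_solids = 33.5 / 11.7 = 2.86 g/cm^3

2.86


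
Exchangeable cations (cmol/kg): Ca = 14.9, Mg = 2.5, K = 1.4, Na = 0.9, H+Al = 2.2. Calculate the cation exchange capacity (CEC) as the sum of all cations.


Step 1: CEC = Ca + Mg + K + Na + (H+Al)
Step 2: CEC = 14.9 + 2.5 + 1.4 + 0.9 + 2.2
Step 3: CEC = 21.9 cmol/kg

21.9


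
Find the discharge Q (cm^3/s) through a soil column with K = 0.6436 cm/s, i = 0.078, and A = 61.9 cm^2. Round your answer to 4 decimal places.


Step 1: Apply Darcy's law: Q = K * i * A
Step 2: Q = 0.6436 * 0.078 * 61.9
Step 3: Q = 3.1074 cm^3/s

3.1074


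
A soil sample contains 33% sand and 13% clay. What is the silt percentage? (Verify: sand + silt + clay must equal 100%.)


Step 1: sand + silt + clay = 100%
Step 2: silt = 100 - sand - clay
Step 3: silt = 100 - 33 - 13
Step 4: silt = 54%

54


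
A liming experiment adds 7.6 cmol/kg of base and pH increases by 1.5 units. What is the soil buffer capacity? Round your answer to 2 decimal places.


Step 1: BC = change in base / change in pH
Step 2: BC = 7.6 / 1.5
Step 3: BC = 5.07 cmol/(kg*pH unit)

5.07


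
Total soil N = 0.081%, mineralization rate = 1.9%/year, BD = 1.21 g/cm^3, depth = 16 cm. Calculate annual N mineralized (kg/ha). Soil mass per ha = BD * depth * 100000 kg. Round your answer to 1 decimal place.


Step 1: Soil mass per ha = BD * depth * 100000 = 1.21 * 16 * 100000 = 1936000 kg
Step 2: Total N pool = soil mass * N%/100 = 1936000 * 0.081/100 = 1568.16 kg/ha
Step 3: N mineralized = N pool * rate%/100 = 1568.16 * 1.9/100 = 29.8 kg/ha/yr

29.8


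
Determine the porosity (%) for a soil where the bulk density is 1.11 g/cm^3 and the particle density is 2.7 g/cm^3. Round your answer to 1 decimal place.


Step 1: Formula: n = 100 * (1 - BD / PD)
Step 2: n = 100 * (1 - 1.11 / 2.7)
Step 3: n = 100 * (1 - 0.41111)
Step 4: n = 58.9%

58.9


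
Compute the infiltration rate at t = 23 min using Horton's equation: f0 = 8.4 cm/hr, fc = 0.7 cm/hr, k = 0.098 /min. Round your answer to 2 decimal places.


Step 1: f = fc + (f0 - fc) * exp(-k * t)
Step 2: exp(-0.098 * 23) = 0.104978
Step 3: f = 0.7 + (8.4 - 0.7) * 0.104978
Step 4: f = 0.7 + 7.7 * 0.104978
Step 5: f = 1.51 cm/hr

1.51


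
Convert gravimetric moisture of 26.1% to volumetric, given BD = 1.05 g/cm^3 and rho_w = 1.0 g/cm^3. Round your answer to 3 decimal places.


Step 1: theta = (w / 100) * BD / rho_w
Step 2: theta = (26.1 / 100) * 1.05 / 1.0
Step 3: theta = 0.261 * 1.05
Step 4: theta = 0.274

0.274


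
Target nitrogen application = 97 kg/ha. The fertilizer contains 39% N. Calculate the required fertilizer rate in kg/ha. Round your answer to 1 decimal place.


Step 1: Fertilizer rate = target N / (N content / 100)
Step 2: Rate = 97 / (39 / 100)
Step 3: Rate = 97 / 0.39
Step 4: Rate = 248.7 kg/ha

248.7


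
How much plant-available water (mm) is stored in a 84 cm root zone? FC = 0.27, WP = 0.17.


Step 1: Available water = (FC - WP) * depth * 10
Step 2: AW = (0.27 - 0.17) * 84 * 10
Step 3: AW = 0.1 * 84 * 10
Step 4: AW = 84.0 mm

84.0


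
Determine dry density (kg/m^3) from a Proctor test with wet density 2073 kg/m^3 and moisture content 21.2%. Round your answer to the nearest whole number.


Step 1: Dry density = wet density / (1 + w/100)
Step 2: Dry density = 2073 / (1 + 21.2/100)
Step 3: Dry density = 2073 / 1.212
Step 4: Dry density = 1710 kg/m^3

1710


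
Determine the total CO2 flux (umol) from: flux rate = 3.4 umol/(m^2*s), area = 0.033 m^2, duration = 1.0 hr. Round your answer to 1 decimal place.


Step 1: Convert time to seconds: 1.0 hr * 3600 = 3600.0 s
Step 2: Total = flux * area * time_s
Step 3: Total = 3.4 * 0.033 * 3600.0
Step 4: Total = 403.9 umol

403.9


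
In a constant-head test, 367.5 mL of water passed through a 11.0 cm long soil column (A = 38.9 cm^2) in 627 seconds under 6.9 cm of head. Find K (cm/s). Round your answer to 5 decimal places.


Step 1: K = Q * L / (A * t * h)
Step 2: Numerator = 367.5 * 11.0 = 4042.5
Step 3: Denominator = 38.9 * 627 * 6.9 = 168293.07
Step 4: K = 4042.5 / 168293.07 = 0.02402 cm/s

0.02402


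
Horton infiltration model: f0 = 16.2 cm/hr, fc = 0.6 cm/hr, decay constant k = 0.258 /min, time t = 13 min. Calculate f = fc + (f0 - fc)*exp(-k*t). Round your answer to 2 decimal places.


Step 1: f = fc + (f0 - fc) * exp(-k * t)
Step 2: exp(-0.258 * 13) = 0.034944
Step 3: f = 0.6 + (16.2 - 0.6) * 0.034944
Step 4: f = 0.6 + 15.6 * 0.034944
Step 5: f = 1.15 cm/hr

1.15


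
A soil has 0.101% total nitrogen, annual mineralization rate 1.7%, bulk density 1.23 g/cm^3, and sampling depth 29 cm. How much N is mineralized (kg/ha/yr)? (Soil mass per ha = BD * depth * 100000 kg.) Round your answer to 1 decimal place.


Step 1: Soil mass per ha = BD * depth * 100000 = 1.23 * 29 * 100000 = 3567000 kg
Step 2: Total N pool = soil mass * N%/100 = 3567000 * 0.101/100 = 3602.67 kg/ha
Step 3: N mineralized = N pool * rate%/100 = 3602.67 * 1.7/100 = 61.2 kg/ha/yr

61.2


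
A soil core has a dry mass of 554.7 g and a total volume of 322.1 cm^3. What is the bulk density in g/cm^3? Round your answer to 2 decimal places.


Step 1: Identify the formula: BD = dry mass / volume
Step 2: Substitute values: BD = 554.7 / 322.1
Step 3: BD = 1.72 g/cm^3

1.72


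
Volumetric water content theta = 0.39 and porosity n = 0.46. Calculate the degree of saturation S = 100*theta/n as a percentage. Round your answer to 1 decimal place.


Step 1: S = 100 * theta_v / n
Step 2: S = 100 * 0.39 / 0.46
Step 3: S = 84.8%

84.8


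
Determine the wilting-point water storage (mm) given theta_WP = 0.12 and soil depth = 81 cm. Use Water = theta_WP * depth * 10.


Step 1: Water (mm) = theta_WP * depth * 10
Step 2: Water = 0.12 * 81 * 10
Step 3: Water = 97.2 mm

97.2


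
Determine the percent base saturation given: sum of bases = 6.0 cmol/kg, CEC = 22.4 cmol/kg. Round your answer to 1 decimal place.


Step 1: BS = 100 * (sum of bases) / CEC
Step 2: BS = 100 * 6.0 / 22.4
Step 3: BS = 26.8%

26.8


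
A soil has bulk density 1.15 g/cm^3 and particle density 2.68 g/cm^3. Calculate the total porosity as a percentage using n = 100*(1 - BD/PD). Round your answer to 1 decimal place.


Step 1: Formula: n = 100 * (1 - BD / PD)
Step 2: n = 100 * (1 - 1.15 / 2.68)
Step 3: n = 100 * (1 - 0.4291)
Step 4: n = 57.1%

57.1


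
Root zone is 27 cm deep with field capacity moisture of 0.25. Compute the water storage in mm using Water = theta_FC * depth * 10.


Step 1: Water (mm) = theta_FC * depth (cm) * 10
Step 2: Water = 0.25 * 27 * 10
Step 3: Water = 67.5 mm

67.5


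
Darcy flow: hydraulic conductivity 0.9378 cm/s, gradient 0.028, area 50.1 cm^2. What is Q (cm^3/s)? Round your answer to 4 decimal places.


Step 1: Apply Darcy's law: Q = K * i * A
Step 2: Q = 0.9378 * 0.028 * 50.1
Step 3: Q = 1.3155 cm^3/s

1.3155


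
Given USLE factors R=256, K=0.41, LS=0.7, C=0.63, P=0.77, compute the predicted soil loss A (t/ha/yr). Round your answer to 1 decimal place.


Step 1: A = R * K * LS * C * P
Step 2: R * K = 256 * 0.41 = 104.96
Step 3: (R*K) * LS = 104.96 * 0.7 = 73.472
Step 4: * C * P = 73.472 * 0.63 * 0.77 = 35.6
Step 5: A = 35.6 t/(ha*yr)

35.6


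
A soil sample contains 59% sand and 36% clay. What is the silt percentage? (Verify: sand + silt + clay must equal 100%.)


Step 1: sand + silt + clay = 100%
Step 2: silt = 100 - sand - clay
Step 3: silt = 100 - 59 - 36
Step 4: silt = 5%

5


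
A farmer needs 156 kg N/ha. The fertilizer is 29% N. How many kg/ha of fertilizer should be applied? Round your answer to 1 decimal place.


Step 1: Fertilizer rate = target N / (N content / 100)
Step 2: Rate = 156 / (29 / 100)
Step 3: Rate = 156 / 0.29
Step 4: Rate = 537.9 kg/ha

537.9


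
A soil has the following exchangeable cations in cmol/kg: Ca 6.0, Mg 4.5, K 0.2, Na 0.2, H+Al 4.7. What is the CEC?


Step 1: CEC = Ca + Mg + K + Na + (H+Al)
Step 2: CEC = 6.0 + 4.5 + 0.2 + 0.2 + 4.7
Step 3: CEC = 15.6 cmol/kg

15.6


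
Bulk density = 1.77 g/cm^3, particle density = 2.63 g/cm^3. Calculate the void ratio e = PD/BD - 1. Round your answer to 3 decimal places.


Step 1: e = PD / BD - 1
Step 2: e = 2.63 / 1.77 - 1
Step 3: e = 1.48588 - 1
Step 4: e = 0.486

0.486


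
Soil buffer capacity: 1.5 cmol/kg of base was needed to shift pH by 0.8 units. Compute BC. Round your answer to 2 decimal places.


Step 1: BC = change in base / change in pH
Step 2: BC = 1.5 / 0.8
Step 3: BC = 1.88 cmol/(kg*pH unit)

1.88


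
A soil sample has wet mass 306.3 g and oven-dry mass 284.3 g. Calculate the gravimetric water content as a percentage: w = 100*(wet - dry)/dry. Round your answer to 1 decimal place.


Step 1: Water mass = wet - dry = 306.3 - 284.3 = 22.0 g
Step 2: w = 100 * water mass / dry mass
Step 3: w = 100 * 22.0 / 284.3 = 7.7%

7.7


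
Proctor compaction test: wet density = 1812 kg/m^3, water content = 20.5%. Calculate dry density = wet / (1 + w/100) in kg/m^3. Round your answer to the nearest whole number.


Step 1: Dry density = wet density / (1 + w/100)
Step 2: Dry density = 1812 / (1 + 20.5/100)
Step 3: Dry density = 1812 / 1.205
Step 4: Dry density = 1504 kg/m^3

1504


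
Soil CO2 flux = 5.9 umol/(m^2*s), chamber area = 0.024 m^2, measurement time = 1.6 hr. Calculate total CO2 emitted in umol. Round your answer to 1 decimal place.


Step 1: Convert time to seconds: 1.6 hr * 3600 = 5760.0 s
Step 2: Total = flux * area * time_s
Step 3: Total = 5.9 * 0.024 * 5760.0
Step 4: Total = 815.6 umol

815.6


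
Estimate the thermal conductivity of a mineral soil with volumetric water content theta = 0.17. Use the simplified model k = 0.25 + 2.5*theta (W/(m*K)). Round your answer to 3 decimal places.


Step 1: k = 0.25 + 2.5 * theta
Step 2: k = 0.25 + 2.5 * 0.17
Step 3: k = 0.25 + 0.425
Step 4: k = 0.675 W/(m*K)

0.675


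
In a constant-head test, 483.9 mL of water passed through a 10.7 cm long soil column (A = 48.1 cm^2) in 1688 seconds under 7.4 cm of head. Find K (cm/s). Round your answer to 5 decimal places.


Step 1: K = Q * L / (A * t * h)
Step 2: Numerator = 483.9 * 10.7 = 5177.73
Step 3: Denominator = 48.1 * 1688 * 7.4 = 600826.72
Step 4: K = 5177.73 / 600826.72 = 0.00862 cm/s

0.00862


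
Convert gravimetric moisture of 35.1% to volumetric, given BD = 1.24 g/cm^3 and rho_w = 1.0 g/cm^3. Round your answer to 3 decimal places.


Step 1: theta = (w / 100) * BD / rho_w
Step 2: theta = (35.1 / 100) * 1.24 / 1.0
Step 3: theta = 0.351 * 1.24
Step 4: theta = 0.435

0.435


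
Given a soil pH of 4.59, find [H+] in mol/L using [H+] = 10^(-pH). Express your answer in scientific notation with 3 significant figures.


Step 1: [H+] = 10^(-pH)
Step 2: [H+] = 10^(-4.59)
Step 3: [H+] = 2.57e-05 mol/L

2.57e-05


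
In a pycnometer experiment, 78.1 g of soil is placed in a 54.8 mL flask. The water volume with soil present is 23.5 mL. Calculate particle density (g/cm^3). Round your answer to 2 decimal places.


Step 1: Volume of solids = flask volume - water volume with soil
Step 2: V_solids = 54.8 - 23.5 = 31.3 mL
Step 3: Particle density = mass / V_solids = 78.1 / 31.3 = 2.5 g/cm^3

2.5


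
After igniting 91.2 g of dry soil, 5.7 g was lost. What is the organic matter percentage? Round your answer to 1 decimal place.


Step 1: OM% = 100 * LOI / sample mass
Step 2: OM = 100 * 5.7 / 91.2
Step 3: OM = 6.3%

6.3


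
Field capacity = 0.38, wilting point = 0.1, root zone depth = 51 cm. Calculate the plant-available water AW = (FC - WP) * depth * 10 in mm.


Step 1: Available water = (FC - WP) * depth * 10
Step 2: AW = (0.38 - 0.1) * 51 * 10
Step 3: AW = 0.28 * 51 * 10
Step 4: AW = 142.8 mm

142.8


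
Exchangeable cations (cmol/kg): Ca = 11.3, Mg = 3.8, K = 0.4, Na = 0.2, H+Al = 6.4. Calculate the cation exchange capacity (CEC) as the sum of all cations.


Step 1: CEC = Ca + Mg + K + Na + (H+Al)
Step 2: CEC = 11.3 + 3.8 + 0.4 + 0.2 + 6.4
Step 3: CEC = 22.1 cmol/kg

22.1


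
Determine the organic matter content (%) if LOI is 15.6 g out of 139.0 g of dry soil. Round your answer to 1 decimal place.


Step 1: OM% = 100 * LOI / sample mass
Step 2: OM = 100 * 15.6 / 139.0
Step 3: OM = 11.2%

11.2


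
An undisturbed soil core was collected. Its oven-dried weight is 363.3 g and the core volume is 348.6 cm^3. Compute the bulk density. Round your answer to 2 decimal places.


Step 1: Identify the formula: BD = dry mass / volume
Step 2: Substitute values: BD = 363.3 / 348.6
Step 3: BD = 1.04 g/cm^3

1.04


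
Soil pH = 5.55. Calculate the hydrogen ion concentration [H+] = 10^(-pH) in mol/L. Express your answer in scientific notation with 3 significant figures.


Step 1: [H+] = 10^(-pH)
Step 2: [H+] = 10^(-5.55)
Step 3: [H+] = 2.82e-06 mol/L

2.82e-06


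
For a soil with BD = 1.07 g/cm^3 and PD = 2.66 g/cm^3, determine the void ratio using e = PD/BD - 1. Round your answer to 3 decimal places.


Step 1: e = PD / BD - 1
Step 2: e = 2.66 / 1.07 - 1
Step 3: e = 2.48598 - 1
Step 4: e = 1.486

1.486


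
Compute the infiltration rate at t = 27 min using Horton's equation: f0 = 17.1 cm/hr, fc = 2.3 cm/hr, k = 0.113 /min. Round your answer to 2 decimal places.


Step 1: f = fc + (f0 - fc) * exp(-k * t)
Step 2: exp(-0.113 * 27) = 0.047312
Step 3: f = 2.3 + (17.1 - 2.3) * 0.047312
Step 4: f = 2.3 + 14.8 * 0.047312
Step 5: f = 3.0 cm/hr

3.0


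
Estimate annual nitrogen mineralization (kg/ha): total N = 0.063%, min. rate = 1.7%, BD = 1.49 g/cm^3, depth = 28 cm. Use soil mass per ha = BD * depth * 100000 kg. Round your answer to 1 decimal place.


Step 1: Soil mass per ha = BD * depth * 100000 = 1.49 * 28 * 100000 = 4172000 kg
Step 2: Total N pool = soil mass * N%/100 = 4172000 * 0.063/100 = 2628.36 kg/ha
Step 3: N mineralized = N pool * rate%/100 = 2628.36 * 1.7/100 = 44.7 kg/ha/yr

44.7


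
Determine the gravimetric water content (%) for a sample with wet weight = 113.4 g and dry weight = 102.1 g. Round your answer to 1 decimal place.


Step 1: Water mass = wet - dry = 113.4 - 102.1 = 11.3 g
Step 2: w = 100 * water mass / dry mass
Step 3: w = 100 * 11.3 / 102.1 = 11.1%

11.1


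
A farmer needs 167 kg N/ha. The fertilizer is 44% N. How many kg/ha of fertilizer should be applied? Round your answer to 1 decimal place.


Step 1: Fertilizer rate = target N / (N content / 100)
Step 2: Rate = 167 / (44 / 100)
Step 3: Rate = 167 / 0.44
Step 4: Rate = 379.5 kg/ha

379.5


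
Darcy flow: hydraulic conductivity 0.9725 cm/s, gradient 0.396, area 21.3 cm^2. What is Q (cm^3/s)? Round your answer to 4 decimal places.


Step 1: Apply Darcy's law: Q = K * i * A
Step 2: Q = 0.9725 * 0.396 * 21.3
Step 3: Q = 8.2028 cm^3/s

8.2028


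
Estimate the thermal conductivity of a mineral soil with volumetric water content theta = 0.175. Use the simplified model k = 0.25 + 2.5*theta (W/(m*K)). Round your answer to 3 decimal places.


Step 1: k = 0.25 + 2.5 * theta
Step 2: k = 0.25 + 2.5 * 0.175
Step 3: k = 0.25 + 0.438
Step 4: k = 0.688 W/(m*K)

0.688


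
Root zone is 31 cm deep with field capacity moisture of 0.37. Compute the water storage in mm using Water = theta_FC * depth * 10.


Step 1: Water (mm) = theta_FC * depth (cm) * 10
Step 2: Water = 0.37 * 31 * 10
Step 3: Water = 114.7 mm

114.7


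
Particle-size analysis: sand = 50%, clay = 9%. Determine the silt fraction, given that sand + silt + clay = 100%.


Step 1: sand + silt + clay = 100%
Step 2: silt = 100 - sand - clay
Step 3: silt = 100 - 50 - 9
Step 4: silt = 41%

41


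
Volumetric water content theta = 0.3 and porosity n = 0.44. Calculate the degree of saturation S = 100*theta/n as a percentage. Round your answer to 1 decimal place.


Step 1: S = 100 * theta_v / n
Step 2: S = 100 * 0.3 / 0.44
Step 3: S = 68.2%

68.2


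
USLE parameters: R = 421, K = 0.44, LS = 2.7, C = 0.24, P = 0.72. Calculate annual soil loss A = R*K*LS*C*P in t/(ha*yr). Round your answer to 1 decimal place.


Step 1: A = R * K * LS * C * P
Step 2: R * K = 421 * 0.44 = 185.24
Step 3: (R*K) * LS = 185.24 * 2.7 = 500.148
Step 4: * C * P = 500.148 * 0.24 * 0.72 = 86.4
Step 5: A = 86.4 t/(ha*yr)

86.4


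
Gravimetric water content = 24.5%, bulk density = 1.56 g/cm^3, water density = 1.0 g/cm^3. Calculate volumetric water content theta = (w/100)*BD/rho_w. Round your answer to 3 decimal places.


Step 1: theta = (w / 100) * BD / rho_w
Step 2: theta = (24.5 / 100) * 1.56 / 1.0
Step 3: theta = 0.245 * 1.56
Step 4: theta = 0.382

0.382


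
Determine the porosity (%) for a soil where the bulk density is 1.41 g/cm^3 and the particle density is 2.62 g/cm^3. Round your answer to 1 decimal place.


Step 1: Formula: n = 100 * (1 - BD / PD)
Step 2: n = 100 * (1 - 1.41 / 2.62)
Step 3: n = 100 * (1 - 0.53817)
Step 4: n = 46.2%

46.2


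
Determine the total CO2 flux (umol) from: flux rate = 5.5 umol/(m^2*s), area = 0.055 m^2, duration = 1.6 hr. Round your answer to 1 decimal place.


Step 1: Convert time to seconds: 1.6 hr * 3600 = 5760.0 s
Step 2: Total = flux * area * time_s
Step 3: Total = 5.5 * 0.055 * 5760.0
Step 4: Total = 1742.4 umol

1742.4


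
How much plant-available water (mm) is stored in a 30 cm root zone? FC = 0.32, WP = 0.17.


Step 1: Available water = (FC - WP) * depth * 10
Step 2: AW = (0.32 - 0.17) * 30 * 10
Step 3: AW = 0.15 * 30 * 10
Step 4: AW = 45.0 mm

45.0


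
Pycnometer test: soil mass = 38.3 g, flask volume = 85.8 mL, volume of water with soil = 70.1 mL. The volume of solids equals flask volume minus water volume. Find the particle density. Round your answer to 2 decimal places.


Step 1: Volume of solids = flask volume - water volume with soil
Step 2: V_solids = 85.8 - 70.1 = 15.7 mL
Step 3: Particle density = mass / V_solids = 38.3 / 15.7 = 2.44 g/cm^3

2.44


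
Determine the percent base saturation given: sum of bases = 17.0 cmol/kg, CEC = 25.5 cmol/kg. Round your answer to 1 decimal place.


Step 1: BS = 100 * (sum of bases) / CEC
Step 2: BS = 100 * 17.0 / 25.5
Step 3: BS = 66.7%

66.7


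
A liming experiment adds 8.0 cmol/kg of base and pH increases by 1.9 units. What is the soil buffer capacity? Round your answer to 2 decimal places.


Step 1: BC = change in base / change in pH
Step 2: BC = 8.0 / 1.9
Step 3: BC = 4.21 cmol/(kg*pH unit)

4.21


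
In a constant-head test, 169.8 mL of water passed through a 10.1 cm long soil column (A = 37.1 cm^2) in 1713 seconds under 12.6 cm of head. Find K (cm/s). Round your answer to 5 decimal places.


Step 1: K = Q * L / (A * t * h)
Step 2: Numerator = 169.8 * 10.1 = 1714.98
Step 3: Denominator = 37.1 * 1713 * 12.6 = 800758.98
Step 4: K = 1714.98 / 800758.98 = 0.00214 cm/s

0.00214


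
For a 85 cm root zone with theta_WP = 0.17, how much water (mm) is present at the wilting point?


Step 1: Water (mm) = theta_WP * depth * 10
Step 2: Water = 0.17 * 85 * 10
Step 3: Water = 144.5 mm

144.5


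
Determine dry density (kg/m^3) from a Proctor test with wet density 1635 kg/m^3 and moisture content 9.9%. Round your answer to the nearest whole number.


Step 1: Dry density = wet density / (1 + w/100)
Step 2: Dry density = 1635 / (1 + 9.9/100)
Step 3: Dry density = 1635 / 1.099
Step 4: Dry density = 1488 kg/m^3

1488


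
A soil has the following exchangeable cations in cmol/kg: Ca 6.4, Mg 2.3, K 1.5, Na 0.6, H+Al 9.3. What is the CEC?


Step 1: CEC = Ca + Mg + K + Na + (H+Al)
Step 2: CEC = 6.4 + 2.3 + 1.5 + 0.6 + 9.3
Step 3: CEC = 20.1 cmol/kg

20.1


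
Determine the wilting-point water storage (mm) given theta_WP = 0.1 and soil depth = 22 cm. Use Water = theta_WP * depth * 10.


Step 1: Water (mm) = theta_WP * depth * 10
Step 2: Water = 0.1 * 22 * 10
Step 3: Water = 22.0 mm

22.0


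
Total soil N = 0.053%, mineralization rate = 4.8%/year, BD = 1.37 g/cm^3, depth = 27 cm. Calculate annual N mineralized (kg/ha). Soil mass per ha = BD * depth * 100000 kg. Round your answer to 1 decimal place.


Step 1: Soil mass per ha = BD * depth * 100000 = 1.37 * 27 * 100000 = 3699000 kg
Step 2: Total N pool = soil mass * N%/100 = 3699000 * 0.053/100 = 1960.47 kg/ha
Step 3: N mineralized = N pool * rate%/100 = 1960.47 * 4.8/100 = 94.1 kg/ha/yr

94.1


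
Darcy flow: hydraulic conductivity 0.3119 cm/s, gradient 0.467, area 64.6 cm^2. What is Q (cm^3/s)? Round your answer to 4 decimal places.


Step 1: Apply Darcy's law: Q = K * i * A
Step 2: Q = 0.3119 * 0.467 * 64.6
Step 3: Q = 9.4095 cm^3/s

9.4095


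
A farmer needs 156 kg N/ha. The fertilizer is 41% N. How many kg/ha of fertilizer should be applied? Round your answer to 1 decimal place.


Step 1: Fertilizer rate = target N / (N content / 100)
Step 2: Rate = 156 / (41 / 100)
Step 3: Rate = 156 / 0.41
Step 4: Rate = 380.5 kg/ha

380.5


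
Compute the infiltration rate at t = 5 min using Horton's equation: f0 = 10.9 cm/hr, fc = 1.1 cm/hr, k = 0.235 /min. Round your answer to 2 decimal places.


Step 1: f = fc + (f0 - fc) * exp(-k * t)
Step 2: exp(-0.235 * 5) = 0.308819
Step 3: f = 1.1 + (10.9 - 1.1) * 0.308819
Step 4: f = 1.1 + 9.8 * 0.308819
Step 5: f = 4.13 cm/hr

4.13


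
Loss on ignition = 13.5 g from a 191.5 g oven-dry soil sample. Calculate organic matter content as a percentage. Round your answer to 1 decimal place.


Step 1: OM% = 100 * LOI / sample mass
Step 2: OM = 100 * 13.5 / 191.5
Step 3: OM = 7.0%

7.0


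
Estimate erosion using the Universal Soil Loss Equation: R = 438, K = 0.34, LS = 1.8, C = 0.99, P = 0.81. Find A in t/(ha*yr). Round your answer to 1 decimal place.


Step 1: A = R * K * LS * C * P
Step 2: R * K = 438 * 0.34 = 148.92
Step 3: (R*K) * LS = 148.92 * 1.8 = 268.056
Step 4: * C * P = 268.056 * 0.99 * 0.81 = 215.0
Step 5: A = 215.0 t/(ha*yr)

215.0


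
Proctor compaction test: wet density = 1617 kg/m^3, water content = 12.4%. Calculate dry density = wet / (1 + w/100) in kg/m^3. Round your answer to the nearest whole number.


Step 1: Dry density = wet density / (1 + w/100)
Step 2: Dry density = 1617 / (1 + 12.4/100)
Step 3: Dry density = 1617 / 1.124
Step 4: Dry density = 1439 kg/m^3

1439


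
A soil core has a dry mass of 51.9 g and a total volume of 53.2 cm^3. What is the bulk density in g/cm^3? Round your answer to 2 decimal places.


Step 1: Identify the formula: BD = dry mass / volume
Step 2: Substitute values: BD = 51.9 / 53.2
Step 3: BD = 0.98 g/cm^3

0.98


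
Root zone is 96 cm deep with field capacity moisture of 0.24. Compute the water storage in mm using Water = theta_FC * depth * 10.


Step 1: Water (mm) = theta_FC * depth (cm) * 10
Step 2: Water = 0.24 * 96 * 10
Step 3: Water = 230.4 mm

230.4


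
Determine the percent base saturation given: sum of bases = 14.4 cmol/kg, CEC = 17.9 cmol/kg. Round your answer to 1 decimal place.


Step 1: BS = 100 * (sum of bases) / CEC
Step 2: BS = 100 * 14.4 / 17.9
Step 3: BS = 80.4%

80.4


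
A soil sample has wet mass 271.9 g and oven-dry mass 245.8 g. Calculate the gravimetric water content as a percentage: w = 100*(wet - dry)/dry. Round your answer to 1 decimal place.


Step 1: Water mass = wet - dry = 271.9 - 245.8 = 26.1 g
Step 2: w = 100 * water mass / dry mass
Step 3: w = 100 * 26.1 / 245.8 = 10.6%

10.6


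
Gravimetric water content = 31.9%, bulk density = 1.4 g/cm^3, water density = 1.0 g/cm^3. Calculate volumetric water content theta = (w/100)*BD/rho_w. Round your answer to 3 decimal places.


Step 1: theta = (w / 100) * BD / rho_w
Step 2: theta = (31.9 / 100) * 1.4 / 1.0
Step 3: theta = 0.319 * 1.4
Step 4: theta = 0.447

0.447


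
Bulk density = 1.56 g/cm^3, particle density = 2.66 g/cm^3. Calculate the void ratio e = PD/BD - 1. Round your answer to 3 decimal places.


Step 1: e = PD / BD - 1
Step 2: e = 2.66 / 1.56 - 1
Step 3: e = 1.70513 - 1
Step 4: e = 0.705

0.705


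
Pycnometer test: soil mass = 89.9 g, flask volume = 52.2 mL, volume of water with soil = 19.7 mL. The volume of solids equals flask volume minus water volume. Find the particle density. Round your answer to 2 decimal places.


Step 1: Volume of solids = flask volume - water volume with soil
Step 2: V_solids = 52.2 - 19.7 = 32.5 mL
Step 3: Particle density = mass / V_solids = 89.9 / 32.5 = 2.77 g/cm^3

2.77


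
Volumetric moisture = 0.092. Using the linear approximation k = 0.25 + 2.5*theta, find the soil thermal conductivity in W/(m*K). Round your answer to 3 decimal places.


Step 1: k = 0.25 + 2.5 * theta
Step 2: k = 0.25 + 2.5 * 0.092
Step 3: k = 0.25 + 0.23
Step 4: k = 0.48 W/(m*K)

0.48


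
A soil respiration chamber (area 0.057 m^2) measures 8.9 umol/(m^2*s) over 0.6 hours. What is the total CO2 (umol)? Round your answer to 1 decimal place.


Step 1: Convert time to seconds: 0.6 hr * 3600 = 2160.0 s
Step 2: Total = flux * area * time_s
Step 3: Total = 8.9 * 0.057 * 2160.0
Step 4: Total = 1095.8 umol

1095.8


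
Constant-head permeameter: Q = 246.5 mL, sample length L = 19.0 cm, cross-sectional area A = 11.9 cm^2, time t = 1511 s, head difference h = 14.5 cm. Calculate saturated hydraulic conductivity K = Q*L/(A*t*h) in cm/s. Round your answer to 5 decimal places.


Step 1: K = Q * L / (A * t * h)
Step 2: Numerator = 246.5 * 19.0 = 4683.5
Step 3: Denominator = 11.9 * 1511 * 14.5 = 260723.05
Step 4: K = 4683.5 / 260723.05 = 0.01796 cm/s

0.01796


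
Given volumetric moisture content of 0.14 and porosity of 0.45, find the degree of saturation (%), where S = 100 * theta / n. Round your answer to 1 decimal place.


Step 1: S = 100 * theta_v / n
Step 2: S = 100 * 0.14 / 0.45
Step 3: S = 31.1%

31.1


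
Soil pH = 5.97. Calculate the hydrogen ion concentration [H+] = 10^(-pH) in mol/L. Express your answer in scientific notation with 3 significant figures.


Step 1: [H+] = 10^(-pH)
Step 2: [H+] = 10^(-5.97)
Step 3: [H+] = 1.07e-06 mol/L

1.07e-06


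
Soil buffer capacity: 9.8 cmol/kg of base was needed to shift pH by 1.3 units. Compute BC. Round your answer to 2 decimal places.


Step 1: BC = change in base / change in pH
Step 2: BC = 9.8 / 1.3
Step 3: BC = 7.54 cmol/(kg*pH unit)

7.54


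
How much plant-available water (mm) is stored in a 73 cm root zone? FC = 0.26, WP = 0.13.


Step 1: Available water = (FC - WP) * depth * 10
Step 2: AW = (0.26 - 0.13) * 73 * 10
Step 3: AW = 0.13 * 73 * 10
Step 4: AW = 94.9 mm

94.9


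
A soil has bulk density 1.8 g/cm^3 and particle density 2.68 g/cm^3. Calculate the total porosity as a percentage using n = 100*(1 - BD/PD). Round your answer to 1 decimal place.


Step 1: Formula: n = 100 * (1 - BD / PD)
Step 2: n = 100 * (1 - 1.8 / 2.68)
Step 3: n = 100 * (1 - 0.67164)
Step 4: n = 32.8%

32.8


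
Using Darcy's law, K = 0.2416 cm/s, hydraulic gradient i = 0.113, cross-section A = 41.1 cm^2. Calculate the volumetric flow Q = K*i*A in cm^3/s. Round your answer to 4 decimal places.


Step 1: Apply Darcy's law: Q = K * i * A
Step 2: Q = 0.2416 * 0.113 * 41.1
Step 3: Q = 1.1221 cm^3/s

1.1221


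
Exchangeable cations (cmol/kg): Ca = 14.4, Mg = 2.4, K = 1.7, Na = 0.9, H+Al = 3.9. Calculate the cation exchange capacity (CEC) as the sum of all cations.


Step 1: CEC = Ca + Mg + K + Na + (H+Al)
Step 2: CEC = 14.4 + 2.4 + 1.7 + 0.9 + 3.9
Step 3: CEC = 23.3 cmol/kg

23.3


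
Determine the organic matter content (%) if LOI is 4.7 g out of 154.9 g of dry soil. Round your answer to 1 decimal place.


Step 1: OM% = 100 * LOI / sample mass
Step 2: OM = 100 * 4.7 / 154.9
Step 3: OM = 3.0%

3.0


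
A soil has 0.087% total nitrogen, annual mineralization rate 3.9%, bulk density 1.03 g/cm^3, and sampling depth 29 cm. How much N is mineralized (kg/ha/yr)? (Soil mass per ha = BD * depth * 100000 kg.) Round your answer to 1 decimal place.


Step 1: Soil mass per ha = BD * depth * 100000 = 1.03 * 29 * 100000 = 2987000 kg
Step 2: Total N pool = soil mass * N%/100 = 2987000 * 0.087/100 = 2598.69 kg/ha
Step 3: N mineralized = N pool * rate%/100 = 2598.69 * 3.9/100 = 101.3 kg/ha/yr

101.3


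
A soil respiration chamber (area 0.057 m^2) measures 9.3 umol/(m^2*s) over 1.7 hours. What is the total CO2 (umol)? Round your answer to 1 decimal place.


Step 1: Convert time to seconds: 1.7 hr * 3600 = 6120.0 s
Step 2: Total = flux * area * time_s
Step 3: Total = 9.3 * 0.057 * 6120.0
Step 4: Total = 3244.2 umol

3244.2


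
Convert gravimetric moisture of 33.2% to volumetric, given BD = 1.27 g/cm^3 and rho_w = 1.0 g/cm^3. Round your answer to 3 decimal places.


Step 1: theta = (w / 100) * BD / rho_w
Step 2: theta = (33.2 / 100) * 1.27 / 1.0
Step 3: theta = 0.332 * 1.27
Step 4: theta = 0.422

0.422


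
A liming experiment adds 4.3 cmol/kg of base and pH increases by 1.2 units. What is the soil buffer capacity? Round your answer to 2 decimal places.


Step 1: BC = change in base / change in pH
Step 2: BC = 4.3 / 1.2
Step 3: BC = 3.58 cmol/(kg*pH unit)

3.58


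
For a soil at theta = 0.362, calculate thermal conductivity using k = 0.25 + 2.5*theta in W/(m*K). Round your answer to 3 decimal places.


Step 1: k = 0.25 + 2.5 * theta
Step 2: k = 0.25 + 2.5 * 0.362
Step 3: k = 0.25 + 0.905
Step 4: k = 1.155 W/(m*K)

1.155


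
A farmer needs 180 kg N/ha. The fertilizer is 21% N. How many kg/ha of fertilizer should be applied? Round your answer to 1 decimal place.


Step 1: Fertilizer rate = target N / (N content / 100)
Step 2: Rate = 180 / (21 / 100)
Step 3: Rate = 180 / 0.21
Step 4: Rate = 857.1 kg/ha

857.1


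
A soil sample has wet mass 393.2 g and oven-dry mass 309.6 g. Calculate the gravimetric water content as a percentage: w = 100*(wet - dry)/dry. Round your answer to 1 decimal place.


Step 1: Water mass = wet - dry = 393.2 - 309.6 = 83.6 g
Step 2: w = 100 * water mass / dry mass
Step 3: w = 100 * 83.6 / 309.6 = 27.0%

27.0


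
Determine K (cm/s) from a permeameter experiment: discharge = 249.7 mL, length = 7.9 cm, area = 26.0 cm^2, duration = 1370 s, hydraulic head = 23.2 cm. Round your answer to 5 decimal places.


Step 1: K = Q * L / (A * t * h)
Step 2: Numerator = 249.7 * 7.9 = 1972.63
Step 3: Denominator = 26.0 * 1370 * 23.2 = 826384.0
Step 4: K = 1972.63 / 826384.0 = 0.00239 cm/s

0.00239


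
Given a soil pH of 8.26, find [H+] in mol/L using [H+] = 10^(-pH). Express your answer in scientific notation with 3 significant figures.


Step 1: [H+] = 10^(-pH)
Step 2: [H+] = 10^(-8.26)
Step 3: [H+] = 5.50e-09 mol/L

5.50e-09


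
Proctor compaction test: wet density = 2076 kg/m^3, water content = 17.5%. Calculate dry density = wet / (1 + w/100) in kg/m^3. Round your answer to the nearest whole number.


Step 1: Dry density = wet density / (1 + w/100)
Step 2: Dry density = 2076 / (1 + 17.5/100)
Step 3: Dry density = 2076 / 1.175
Step 4: Dry density = 1767 kg/m^3

1767


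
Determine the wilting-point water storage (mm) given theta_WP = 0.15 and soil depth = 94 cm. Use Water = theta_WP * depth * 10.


Step 1: Water (mm) = theta_WP * depth * 10
Step 2: Water = 0.15 * 94 * 10
Step 3: Water = 141.0 mm

141.0


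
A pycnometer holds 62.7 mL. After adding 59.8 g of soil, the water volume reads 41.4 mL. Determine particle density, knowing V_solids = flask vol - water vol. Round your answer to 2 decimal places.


Step 1: Volume of solids = flask volume - water volume with soil
Step 2: V_solids = 62.7 - 41.4 = 21.3 mL
Step 3: Particle density = mass / V_solids = 59.8 / 21.3 = 2.81 g/cm^3

2.81


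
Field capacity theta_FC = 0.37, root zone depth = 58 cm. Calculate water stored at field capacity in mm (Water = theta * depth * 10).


Step 1: Water (mm) = theta_FC * depth (cm) * 10
Step 2: Water = 0.37 * 58 * 10
Step 3: Water = 214.6 mm

214.6


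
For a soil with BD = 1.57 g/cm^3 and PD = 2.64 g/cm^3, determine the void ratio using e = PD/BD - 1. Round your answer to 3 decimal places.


Step 1: e = PD / BD - 1
Step 2: e = 2.64 / 1.57 - 1
Step 3: e = 1.68153 - 1
Step 4: e = 0.682

0.682


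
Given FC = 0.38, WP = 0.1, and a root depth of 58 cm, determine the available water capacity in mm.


Step 1: Available water = (FC - WP) * depth * 10
Step 2: AW = (0.38 - 0.1) * 58 * 10
Step 3: AW = 0.28 * 58 * 10
Step 4: AW = 162.4 mm

162.4


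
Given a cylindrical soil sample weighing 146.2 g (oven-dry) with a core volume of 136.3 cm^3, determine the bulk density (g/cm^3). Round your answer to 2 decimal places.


Step 1: Identify the formula: BD = dry mass / volume
Step 2: Substitute values: BD = 146.2 / 136.3
Step 3: BD = 1.07 g/cm^3

1.07


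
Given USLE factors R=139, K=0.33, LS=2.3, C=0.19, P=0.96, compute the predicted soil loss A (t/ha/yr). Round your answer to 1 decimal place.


Step 1: A = R * K * LS * C * P
Step 2: R * K = 139 * 0.33 = 45.87
Step 3: (R*K) * LS = 45.87 * 2.3 = 105.501
Step 4: * C * P = 105.501 * 0.19 * 0.96 = 19.2
Step 5: A = 19.2 t/(ha*yr)

19.2


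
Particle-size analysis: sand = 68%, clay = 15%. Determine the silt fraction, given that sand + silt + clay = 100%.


Step 1: sand + silt + clay = 100%
Step 2: silt = 100 - sand - clay
Step 3: silt = 100 - 68 - 15
Step 4: silt = 17%

17


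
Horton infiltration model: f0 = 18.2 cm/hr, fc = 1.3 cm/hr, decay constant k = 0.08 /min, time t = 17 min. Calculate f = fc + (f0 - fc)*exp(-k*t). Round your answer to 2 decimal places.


Step 1: f = fc + (f0 - fc) * exp(-k * t)
Step 2: exp(-0.08 * 17) = 0.256661
Step 3: f = 1.3 + (18.2 - 1.3) * 0.256661
Step 4: f = 1.3 + 16.9 * 0.256661
Step 5: f = 5.64 cm/hr

5.64


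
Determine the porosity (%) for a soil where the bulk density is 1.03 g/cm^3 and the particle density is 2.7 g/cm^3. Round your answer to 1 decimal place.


Step 1: Formula: n = 100 * (1 - BD / PD)
Step 2: n = 100 * (1 - 1.03 / 2.7)
Step 3: n = 100 * (1 - 0.38148)
Step 4: n = 61.9%

61.9


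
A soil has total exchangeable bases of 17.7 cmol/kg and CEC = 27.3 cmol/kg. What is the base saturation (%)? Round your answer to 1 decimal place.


Step 1: BS = 100 * (sum of bases) / CEC
Step 2: BS = 100 * 17.7 / 27.3
Step 3: BS = 64.8%

64.8


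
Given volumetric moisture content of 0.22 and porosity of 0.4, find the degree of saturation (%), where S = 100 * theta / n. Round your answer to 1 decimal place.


Step 1: S = 100 * theta_v / n
Step 2: S = 100 * 0.22 / 0.4
Step 3: S = 55.0%

55.0


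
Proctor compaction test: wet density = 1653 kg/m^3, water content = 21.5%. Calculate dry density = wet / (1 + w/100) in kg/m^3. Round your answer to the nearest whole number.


Step 1: Dry density = wet density / (1 + w/100)
Step 2: Dry density = 1653 / (1 + 21.5/100)
Step 3: Dry density = 1653 / 1.215
Step 4: Dry density = 1360 kg/m^3

1360


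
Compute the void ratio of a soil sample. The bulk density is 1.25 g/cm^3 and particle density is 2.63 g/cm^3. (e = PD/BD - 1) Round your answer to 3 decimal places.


Step 1: e = PD / BD - 1
Step 2: e = 2.63 / 1.25 - 1
Step 3: e = 2.104 - 1
Step 4: e = 1.104

1.104


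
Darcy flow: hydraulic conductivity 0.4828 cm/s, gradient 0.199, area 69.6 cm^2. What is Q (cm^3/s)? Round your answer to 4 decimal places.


Step 1: Apply Darcy's law: Q = K * i * A
Step 2: Q = 0.4828 * 0.199 * 69.6
Step 3: Q = 6.687 cm^3/s

6.687


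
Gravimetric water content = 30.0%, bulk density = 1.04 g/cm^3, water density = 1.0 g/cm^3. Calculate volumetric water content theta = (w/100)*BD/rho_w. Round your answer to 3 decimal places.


Step 1: theta = (w / 100) * BD / rho_w
Step 2: theta = (30.0 / 100) * 1.04 / 1.0
Step 3: theta = 0.3 * 1.04
Step 4: theta = 0.312

0.312


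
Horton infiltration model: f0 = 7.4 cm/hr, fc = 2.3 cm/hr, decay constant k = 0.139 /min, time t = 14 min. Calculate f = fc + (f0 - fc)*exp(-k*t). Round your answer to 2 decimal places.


Step 1: f = fc + (f0 - fc) * exp(-k * t)
Step 2: exp(-0.139 * 14) = 0.142844
Step 3: f = 2.3 + (7.4 - 2.3) * 0.142844
Step 4: f = 2.3 + 5.1 * 0.142844
Step 5: f = 3.03 cm/hr

3.03


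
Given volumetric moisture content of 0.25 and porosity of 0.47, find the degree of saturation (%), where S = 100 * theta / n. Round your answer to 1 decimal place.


Step 1: S = 100 * theta_v / n
Step 2: S = 100 * 0.25 / 0.47
Step 3: S = 53.2%

53.2


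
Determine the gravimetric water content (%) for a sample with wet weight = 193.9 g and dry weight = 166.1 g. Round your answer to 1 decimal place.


Step 1: Water mass = wet - dry = 193.9 - 166.1 = 27.8 g
Step 2: w = 100 * water mass / dry mass
Step 3: w = 100 * 27.8 / 166.1 = 16.7%

16.7


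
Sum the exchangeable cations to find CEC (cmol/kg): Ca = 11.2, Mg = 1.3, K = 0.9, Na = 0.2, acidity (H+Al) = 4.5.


Step 1: CEC = Ca + Mg + K + Na + (H+Al)
Step 2: CEC = 11.2 + 1.3 + 0.9 + 0.2 + 4.5
Step 3: CEC = 18.1 cmol/kg

18.1


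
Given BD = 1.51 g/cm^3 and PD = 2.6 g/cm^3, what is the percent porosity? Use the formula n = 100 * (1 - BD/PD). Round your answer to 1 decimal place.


Step 1: Formula: n = 100 * (1 - BD / PD)
Step 2: n = 100 * (1 - 1.51 / 2.6)
Step 3: n = 100 * (1 - 0.58077)
Step 4: n = 41.9%

41.9


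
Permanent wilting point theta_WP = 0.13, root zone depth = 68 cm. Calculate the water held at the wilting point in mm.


Step 1: Water (mm) = theta_WP * depth * 10
Step 2: Water = 0.13 * 68 * 10
Step 3: Water = 88.4 mm

88.4


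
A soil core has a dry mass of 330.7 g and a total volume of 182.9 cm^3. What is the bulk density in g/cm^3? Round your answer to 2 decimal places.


Step 1: Identify the formula: BD = dry mass / volume
Step 2: Substitute values: BD = 330.7 / 182.9
Step 3: BD = 1.81 g/cm^3

1.81


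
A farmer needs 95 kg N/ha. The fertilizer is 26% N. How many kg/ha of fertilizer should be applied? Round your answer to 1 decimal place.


Step 1: Fertilizer rate = target N / (N content / 100)
Step 2: Rate = 95 / (26 / 100)
Step 3: Rate = 95 / 0.26
Step 4: Rate = 365.4 kg/ha

365.4


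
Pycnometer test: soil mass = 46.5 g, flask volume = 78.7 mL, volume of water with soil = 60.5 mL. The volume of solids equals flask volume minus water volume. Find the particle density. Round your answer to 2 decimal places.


Step 1: Volume of solids = flask volume - water volume with soil
Step 2: V_solids = 78.7 - 60.5 = 18.2 mL
Step 3: Particle density = mass / V_solids = 46.5 / 18.2 = 2.55 g/cm^3

2.55


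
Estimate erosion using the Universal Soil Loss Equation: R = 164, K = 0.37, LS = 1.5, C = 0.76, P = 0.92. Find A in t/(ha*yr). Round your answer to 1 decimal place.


Step 1: A = R * K * LS * C * P
Step 2: R * K = 164 * 0.37 = 60.68
Step 3: (R*K) * LS = 60.68 * 1.5 = 91.02
Step 4: * C * P = 91.02 * 0.76 * 0.92 = 63.6
Step 5: A = 63.6 t/(ha*yr)

63.6
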